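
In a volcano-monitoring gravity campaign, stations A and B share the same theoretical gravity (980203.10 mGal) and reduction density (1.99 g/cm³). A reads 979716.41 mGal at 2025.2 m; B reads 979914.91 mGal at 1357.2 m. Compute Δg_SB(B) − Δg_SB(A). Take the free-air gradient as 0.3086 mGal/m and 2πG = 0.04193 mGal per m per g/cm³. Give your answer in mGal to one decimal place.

Δg_SB(A) = 979716.41 − 980203.10 + 0.3086×2025.2 − 0.04193×1.99×2025.2 = -30.70 mGal
Δg_SB(B) = 979914.91 − 980203.10 + 0.3086×1357.2 − 0.04193×1.99×1357.2 = 17.40 mGal
Difference = 17.40 − (-30.70) = 48.10 mGal

48.1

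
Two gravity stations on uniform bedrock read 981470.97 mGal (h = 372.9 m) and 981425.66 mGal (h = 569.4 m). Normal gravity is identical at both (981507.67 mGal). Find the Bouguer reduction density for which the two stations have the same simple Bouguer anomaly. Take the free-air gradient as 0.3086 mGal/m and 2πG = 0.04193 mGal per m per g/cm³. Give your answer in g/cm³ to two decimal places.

1.86

Δg_obs = 981425.66 − 981470.97 = -45.31 mGal over Δh = 569.4 − 372.9 = 196.5 m
Equal Bouguer anomalies ⇒ Δg_obs + (0.3086 − 0.04193ρ)·Δh = 0
0.3086 − 0.04193ρ = −Δg_obs/Δh = 0.23059
ρ = (0.3086 − 0.23059) / 0.04193 = 1.86 g/cm³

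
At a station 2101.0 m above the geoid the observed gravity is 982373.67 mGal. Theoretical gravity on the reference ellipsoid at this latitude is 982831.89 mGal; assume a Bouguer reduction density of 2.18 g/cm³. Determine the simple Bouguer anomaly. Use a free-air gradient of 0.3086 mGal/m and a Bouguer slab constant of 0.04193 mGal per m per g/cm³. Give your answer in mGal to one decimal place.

-1.9

Free-air correction = 0.3086 × 2101.0 = 648.37 mGal
Free-air anomaly = 982373.67 − 982831.89 + (648.37) = 190.15 mGal
Bouguer slab correction = 0.04193 × 2.18 × 2101.0 = 192.05 mGal
Simple Bouguer anomaly = 190.15 − (192.05) = -1.90 mGal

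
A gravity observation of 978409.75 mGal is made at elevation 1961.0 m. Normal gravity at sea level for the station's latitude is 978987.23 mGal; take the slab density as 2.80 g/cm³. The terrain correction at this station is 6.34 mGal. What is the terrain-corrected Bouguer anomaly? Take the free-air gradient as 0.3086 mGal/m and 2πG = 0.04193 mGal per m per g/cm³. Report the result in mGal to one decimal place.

Free-air correction = 0.3086 × 1961.0 = 605.16 mGal
Free-air anomaly = 978409.75 − 978987.23 + (605.16) = 27.68 mGal
Bouguer slab correction = 0.04193 × 2.80 × 1961.0 = 230.23 mGal
Simple Bouguer anomaly = 27.68 − (230.23) = -202.55 mGal
Complete Bouguer anomaly = -202.55 + 6.34 = -196.21 mGal

-196.2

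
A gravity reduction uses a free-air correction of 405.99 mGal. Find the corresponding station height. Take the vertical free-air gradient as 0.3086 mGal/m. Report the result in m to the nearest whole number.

h = 405.99 / 0.3086 = 1315.59 m

1316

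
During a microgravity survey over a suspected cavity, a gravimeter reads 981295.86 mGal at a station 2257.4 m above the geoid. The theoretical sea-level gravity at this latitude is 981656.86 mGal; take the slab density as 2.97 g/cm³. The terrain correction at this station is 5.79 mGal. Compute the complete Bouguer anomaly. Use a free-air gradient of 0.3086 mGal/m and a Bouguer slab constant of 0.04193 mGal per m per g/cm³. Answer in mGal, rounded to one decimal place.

60.3

Free-air correction = 0.3086 × 2257.4 = 696.63 mGal
Free-air anomaly = 981295.86 − 981656.86 + (696.63) = 335.63 mGal
Bouguer slab correction = 0.04193 × 2.97 × 2257.4 = 281.12 mGal
Simple Bouguer anomaly = 335.63 − (281.12) = 54.51 mGal
Complete Bouguer anomaly = 54.51 + 5.79 = 60.30 mGal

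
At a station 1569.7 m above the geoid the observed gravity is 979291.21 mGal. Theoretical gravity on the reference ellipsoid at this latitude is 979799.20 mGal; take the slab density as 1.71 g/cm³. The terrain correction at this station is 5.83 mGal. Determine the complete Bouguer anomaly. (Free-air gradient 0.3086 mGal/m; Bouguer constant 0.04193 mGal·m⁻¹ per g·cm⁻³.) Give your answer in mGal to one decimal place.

Free-air correction = 0.3086 × 1569.7 = 484.41 mGal
Free-air anomaly = 979291.21 − 979799.20 + (484.41) = -23.58 mGal
Bouguer slab correction = 0.04193 × 1.71 × 1569.7 = 112.55 mGal
Simple Bouguer anomaly = -23.58 − (112.55) = -136.13 mGal
Complete Bouguer anomaly = -136.13 + 5.83 = -130.30 mGal

-130.3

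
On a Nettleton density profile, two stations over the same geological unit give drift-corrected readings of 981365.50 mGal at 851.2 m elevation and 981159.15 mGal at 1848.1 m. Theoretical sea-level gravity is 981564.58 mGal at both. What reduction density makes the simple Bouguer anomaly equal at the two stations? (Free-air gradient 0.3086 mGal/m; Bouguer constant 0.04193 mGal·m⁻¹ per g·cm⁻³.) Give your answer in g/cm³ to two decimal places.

Δg_obs = 981159.15 − 981365.50 = -206.35 mGal over Δh = 1848.1 − 851.2 = 996.9 m
Equal Bouguer anomalies ⇒ Δg_obs + (0.3086 − 0.04193ρ)·Δh = 0
0.3086 − 0.04193ρ = −Δg_obs/Δh = 0.20699
ρ = (0.3086 − 0.20699) / 0.04193 = 2.42 g/cm³

2.42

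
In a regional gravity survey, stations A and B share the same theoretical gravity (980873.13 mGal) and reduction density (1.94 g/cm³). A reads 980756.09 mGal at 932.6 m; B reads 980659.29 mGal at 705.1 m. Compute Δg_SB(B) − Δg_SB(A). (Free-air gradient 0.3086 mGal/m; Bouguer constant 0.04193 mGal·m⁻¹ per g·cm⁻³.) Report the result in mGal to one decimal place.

Δg_SB(A) = 980756.09 − 980873.13 + 0.3086×932.6 − 0.04193×1.94×932.6 = 94.90 mGal
Δg_SB(B) = 980659.29 − 980873.13 + 0.3086×705.1 − 0.04193×1.94×705.1 = -53.60 mGal
Difference = -53.60 − (94.90) = -148.50 mGal

-148.5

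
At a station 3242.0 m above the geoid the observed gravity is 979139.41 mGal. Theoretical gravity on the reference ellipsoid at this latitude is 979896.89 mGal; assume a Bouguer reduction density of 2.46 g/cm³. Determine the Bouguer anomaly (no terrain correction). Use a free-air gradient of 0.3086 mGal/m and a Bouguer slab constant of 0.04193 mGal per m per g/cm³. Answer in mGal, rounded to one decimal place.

-91.4

Free-air correction = 0.3086 × 3242.0 = 1000.48 mGal
Free-air anomaly = 979139.41 − 979896.89 + (1000.48) = 243.00 mGal
Bouguer slab correction = 0.04193 × 2.46 × 3242.0 = 334.41 mGal
Simple Bouguer anomaly = 243.00 − (334.41) = -91.41 mGal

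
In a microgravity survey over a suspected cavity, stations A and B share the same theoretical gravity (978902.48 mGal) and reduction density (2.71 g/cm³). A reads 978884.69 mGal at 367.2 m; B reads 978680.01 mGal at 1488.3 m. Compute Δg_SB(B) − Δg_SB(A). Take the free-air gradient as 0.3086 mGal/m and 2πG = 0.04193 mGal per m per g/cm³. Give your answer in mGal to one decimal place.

13.9

Δg_SB(A) = 978884.69 − 978902.48 + 0.3086×367.2 − 0.04193×2.71×367.2 = 53.80 mGal
Δg_SB(B) = 978680.01 − 978902.48 + 0.3086×1488.3 − 0.04193×2.71×1488.3 = 67.70 mGal
Difference = 67.70 − (53.80) = 13.90 mGal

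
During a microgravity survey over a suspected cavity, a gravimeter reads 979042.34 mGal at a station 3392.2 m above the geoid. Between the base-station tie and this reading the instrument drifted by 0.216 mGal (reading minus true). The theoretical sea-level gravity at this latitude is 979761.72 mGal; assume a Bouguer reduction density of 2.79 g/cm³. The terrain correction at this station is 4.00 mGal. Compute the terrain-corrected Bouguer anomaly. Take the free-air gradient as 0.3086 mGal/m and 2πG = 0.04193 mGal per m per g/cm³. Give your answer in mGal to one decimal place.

Drift-corrected reading = 979042.34 − (0.216) = 979042.124 mGal
Free-air correction = 0.3086 × 3392.2 = 1046.83 mGal
Free-air anomaly = 979042.124 − 979761.72 + (1046.83) = 327.234 mGal
Bouguer slab correction = 0.04193 × 2.79 × 3392.2 = 396.84 mGal
Simple Bouguer anomaly = 327.234 − (396.84) = -69.606 mGal
Complete Bouguer anomaly = -69.606 + 4.00 = -65.606 mGal

-65.6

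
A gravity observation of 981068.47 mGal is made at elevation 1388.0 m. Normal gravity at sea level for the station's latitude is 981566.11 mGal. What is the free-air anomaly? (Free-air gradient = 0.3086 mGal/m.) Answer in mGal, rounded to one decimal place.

Free-air correction = 0.3086 × 1388.0 = 428.34 mGal
Free-air anomaly = 981068.47 − 981566.11 + (428.34) = -69.30 mGal

-69.3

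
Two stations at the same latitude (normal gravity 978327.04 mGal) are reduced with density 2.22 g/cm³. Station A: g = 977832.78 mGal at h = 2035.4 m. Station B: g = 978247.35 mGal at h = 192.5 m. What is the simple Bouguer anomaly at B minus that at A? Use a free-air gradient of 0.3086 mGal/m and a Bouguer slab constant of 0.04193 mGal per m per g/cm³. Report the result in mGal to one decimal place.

17.4

Δg_SB(A) = 977832.78 − 978327.04 + 0.3086×2035.4 − 0.04193×2.22×2035.4 = -55.60 mGal
Δg_SB(B) = 978247.35 − 978327.04 + 0.3086×192.5 − 0.04193×2.22×192.5 = -38.20 mGal
Difference = -38.20 − (-55.60) = 17.40 mGal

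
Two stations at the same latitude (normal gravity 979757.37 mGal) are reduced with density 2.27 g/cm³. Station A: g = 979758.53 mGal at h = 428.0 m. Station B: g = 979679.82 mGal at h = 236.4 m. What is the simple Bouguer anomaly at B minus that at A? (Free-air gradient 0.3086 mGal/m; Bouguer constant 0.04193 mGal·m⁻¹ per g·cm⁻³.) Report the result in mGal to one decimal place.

-119.6

Δg_SB(A) = 979758.53 − 979757.37 + 0.3086×428.0 − 0.04193×2.27×428.0 = 92.50 mGal
Δg_SB(B) = 979679.82 − 979757.37 + 0.3086×236.4 − 0.04193×2.27×236.4 = -27.10 mGal
Difference = -27.10 − (92.50) = -119.60 mGal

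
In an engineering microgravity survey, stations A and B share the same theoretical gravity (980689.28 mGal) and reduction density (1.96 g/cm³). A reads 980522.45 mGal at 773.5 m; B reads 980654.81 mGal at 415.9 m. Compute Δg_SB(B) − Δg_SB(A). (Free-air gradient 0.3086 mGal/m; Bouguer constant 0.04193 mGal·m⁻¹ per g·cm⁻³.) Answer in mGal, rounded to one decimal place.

51.4

Δg_SB(A) = 980522.45 − 980689.28 + 0.3086×773.5 − 0.04193×1.96×773.5 = 8.30 mGal
Δg_SB(B) = 980654.81 − 980689.28 + 0.3086×415.9 − 0.04193×1.96×415.9 = 59.70 mGal
Difference = 59.70 − (8.30) = 51.40 mGal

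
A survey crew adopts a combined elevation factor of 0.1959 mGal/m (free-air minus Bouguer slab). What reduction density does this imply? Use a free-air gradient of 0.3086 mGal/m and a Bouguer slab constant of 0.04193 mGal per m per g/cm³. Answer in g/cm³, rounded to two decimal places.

0.1959 = 0.3086 − 0.04193 × ρ
ρ = (0.3086 − 0.1959) / 0.04193 = 2.69 g/cm³

2.69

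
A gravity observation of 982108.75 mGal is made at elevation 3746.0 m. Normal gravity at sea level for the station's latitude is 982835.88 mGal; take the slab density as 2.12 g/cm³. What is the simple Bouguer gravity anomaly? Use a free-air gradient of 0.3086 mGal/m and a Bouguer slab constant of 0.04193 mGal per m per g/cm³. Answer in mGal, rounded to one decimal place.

95.9

Free-air correction = 0.3086 × 3746.0 = 1156.02 mGal
Free-air anomaly = 982108.75 − 982835.88 + (1156.02) = 428.89 mGal
Bouguer slab correction = 0.04193 × 2.12 × 3746.0 = 332.99 mGal
Simple Bouguer anomaly = 428.89 − (332.99) = 95.90 mGal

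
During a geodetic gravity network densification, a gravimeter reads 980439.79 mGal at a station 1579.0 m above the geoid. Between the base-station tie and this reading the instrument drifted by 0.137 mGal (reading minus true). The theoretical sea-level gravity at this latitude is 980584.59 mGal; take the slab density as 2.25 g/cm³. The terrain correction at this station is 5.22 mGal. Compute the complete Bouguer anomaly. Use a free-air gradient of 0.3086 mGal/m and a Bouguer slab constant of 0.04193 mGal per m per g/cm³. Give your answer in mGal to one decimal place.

Drift-corrected reading = 980439.79 − (0.137) = 980439.653 mGal
Free-air correction = 0.3086 × 1579.0 = 487.28 mGal
Free-air anomaly = 980439.653 − 980584.59 + (487.28) = 342.343 mGal
Bouguer slab correction = 0.04193 × 2.25 × 1579.0 = 148.97 mGal
Simple Bouguer anomaly = 342.343 − (148.97) = 193.373 mGal
Complete Bouguer anomaly = 193.373 + 5.22 = 198.593 mGal

198.6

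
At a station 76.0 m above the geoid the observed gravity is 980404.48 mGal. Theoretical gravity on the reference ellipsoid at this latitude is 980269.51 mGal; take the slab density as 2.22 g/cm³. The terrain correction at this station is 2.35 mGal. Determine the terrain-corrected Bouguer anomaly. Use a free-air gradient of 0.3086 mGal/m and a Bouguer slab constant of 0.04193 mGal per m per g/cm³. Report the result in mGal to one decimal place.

153.7

Free-air correction = 0.3086 × 76.0 = 23.45 mGal
Free-air anomaly = 980404.48 − 980269.51 + (23.45) = 158.42 mGal
Bouguer slab correction = 0.04193 × 2.22 × 76.0 = 7.07 mGal
Simple Bouguer anomaly = 158.42 − (7.07) = 151.35 mGal
Complete Bouguer anomaly = 151.35 + 2.35 = 153.70 mGal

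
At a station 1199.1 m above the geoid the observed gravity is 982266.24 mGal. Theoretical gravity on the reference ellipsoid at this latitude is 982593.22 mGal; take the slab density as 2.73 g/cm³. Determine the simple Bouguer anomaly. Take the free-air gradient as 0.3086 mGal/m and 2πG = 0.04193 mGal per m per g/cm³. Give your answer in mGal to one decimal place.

Free-air correction = 0.3086 × 1199.1 = 370.04 mGal
Free-air anomaly = 982266.24 − 982593.22 + (370.04) = 43.06 mGal
Bouguer slab correction = 0.04193 × 2.73 × 1199.1 = 137.26 mGal
Simple Bouguer anomaly = 43.06 − (137.26) = -94.20 mGal

-94.2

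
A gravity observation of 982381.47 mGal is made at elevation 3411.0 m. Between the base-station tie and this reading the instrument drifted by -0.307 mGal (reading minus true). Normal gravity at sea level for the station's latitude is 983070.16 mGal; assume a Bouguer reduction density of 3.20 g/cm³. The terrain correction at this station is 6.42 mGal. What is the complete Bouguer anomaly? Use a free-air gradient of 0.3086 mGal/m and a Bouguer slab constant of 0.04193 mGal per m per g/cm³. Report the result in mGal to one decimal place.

-87.0

Drift-corrected reading = 982381.47 − (-0.307) = 982381.777 mGal
Free-air correction = 0.3086 × 3411.0 = 1052.63 mGal
Free-air anomaly = 982381.777 − 983070.16 + (1052.63) = 364.247 mGal
Bouguer slab correction = 0.04193 × 3.20 × 3411.0 = 457.67 mGal
Simple Bouguer anomaly = 364.247 − (457.67) = -93.423 mGal
Complete Bouguer anomaly = -93.423 + 6.42 = -87.003 mGal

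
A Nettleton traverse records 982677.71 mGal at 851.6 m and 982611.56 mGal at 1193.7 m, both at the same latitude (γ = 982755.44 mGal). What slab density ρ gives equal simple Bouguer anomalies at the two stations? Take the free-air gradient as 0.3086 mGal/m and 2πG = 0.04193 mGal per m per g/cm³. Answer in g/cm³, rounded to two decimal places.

2.75

Δg_obs = 982611.56 − 982677.71 = -66.15 mGal over Δh = 1193.7 − 851.6 = 342.1 m
Equal Bouguer anomalies ⇒ Δg_obs + (0.3086 − 0.04193ρ)·Δh = 0
0.3086 − 0.04193ρ = −Δg_obs/Δh = 0.19336
ρ = (0.3086 − 0.19336) / 0.04193 = 2.75 g/cm³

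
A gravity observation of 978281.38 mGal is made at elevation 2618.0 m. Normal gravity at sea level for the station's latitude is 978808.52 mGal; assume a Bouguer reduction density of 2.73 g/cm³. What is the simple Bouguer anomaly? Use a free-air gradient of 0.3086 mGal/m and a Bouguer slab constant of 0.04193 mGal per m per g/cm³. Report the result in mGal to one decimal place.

-18.9

Free-air correction = 0.3086 × 2618.0 = 807.91 mGal
Free-air anomaly = 978281.38 − 978808.52 + (807.91) = 280.77 mGal
Bouguer slab correction = 0.04193 × 2.73 × 2618.0 = 299.68 mGal
Simple Bouguer anomaly = 280.77 − (299.68) = -18.91 mGal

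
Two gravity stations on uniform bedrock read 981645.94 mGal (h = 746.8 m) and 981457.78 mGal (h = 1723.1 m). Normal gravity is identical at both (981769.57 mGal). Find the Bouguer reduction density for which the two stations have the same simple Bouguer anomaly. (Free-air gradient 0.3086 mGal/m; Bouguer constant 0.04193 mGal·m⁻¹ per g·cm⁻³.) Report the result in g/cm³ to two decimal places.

2.76

Δg_obs = 981457.78 − 981645.94 = -188.16 mGal over Δh = 1723.1 − 746.8 = 976.3 m
Equal Bouguer anomalies ⇒ Δg_obs + (0.3086 − 0.04193ρ)·Δh = 0
0.3086 − 0.04193ρ = −Δg_obs/Δh = 0.19273
ρ = (0.3086 − 0.19273) / 0.04193 = 2.76 g/cm³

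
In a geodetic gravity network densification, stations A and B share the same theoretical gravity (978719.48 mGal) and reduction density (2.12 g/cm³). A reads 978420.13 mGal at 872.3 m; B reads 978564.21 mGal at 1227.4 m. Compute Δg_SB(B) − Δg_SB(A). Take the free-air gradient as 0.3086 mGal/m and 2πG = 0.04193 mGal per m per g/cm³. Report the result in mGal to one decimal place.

222.1

Δg_SB(A) = 978420.13 − 978719.48 + 0.3086×872.3 − 0.04193×2.12×872.3 = -107.70 mGal
Δg_SB(B) = 978564.21 − 978719.48 + 0.3086×1227.4 − 0.04193×2.12×1227.4 = 114.40 mGal
Difference = 114.40 − (-107.70) = 222.10 mGal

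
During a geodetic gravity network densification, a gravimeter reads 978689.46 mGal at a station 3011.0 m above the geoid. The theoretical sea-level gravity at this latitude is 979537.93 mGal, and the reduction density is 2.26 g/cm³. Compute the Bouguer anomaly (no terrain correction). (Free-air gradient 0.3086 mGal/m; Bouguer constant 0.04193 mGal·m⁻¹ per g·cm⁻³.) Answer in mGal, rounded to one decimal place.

-204.6

Free-air correction = 0.3086 × 3011.0 = 929.19 mGal
Free-air anomaly = 978689.46 − 979537.93 + (929.19) = 80.72 mGal
Bouguer slab correction = 0.04193 × 2.26 × 3011.0 = 285.33 mGal
Simple Bouguer anomaly = 80.72 − (285.33) = -204.61 mGal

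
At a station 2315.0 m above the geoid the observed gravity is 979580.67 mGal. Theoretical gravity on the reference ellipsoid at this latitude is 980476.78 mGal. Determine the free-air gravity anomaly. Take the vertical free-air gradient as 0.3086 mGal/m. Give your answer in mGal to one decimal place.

Free-air correction = 0.3086 × 2315.0 = 714.41 mGal
Free-air anomaly = 979580.67 − 980476.78 + (714.41) = -181.70 mGal

-181.7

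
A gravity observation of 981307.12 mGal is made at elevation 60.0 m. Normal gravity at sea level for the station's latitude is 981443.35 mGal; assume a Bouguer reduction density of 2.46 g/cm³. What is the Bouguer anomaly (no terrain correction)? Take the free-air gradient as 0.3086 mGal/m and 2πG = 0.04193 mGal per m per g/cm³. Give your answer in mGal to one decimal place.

Free-air correction = 0.3086 × 60.0 = 18.52 mGal
Free-air anomaly = 981307.12 − 981443.35 + (18.52) = -117.71 mGal
Bouguer slab correction = 0.04193 × 2.46 × 60.0 = 6.19 mGal
Simple Bouguer anomaly = -117.71 − (6.19) = -123.90 mGal

-123.9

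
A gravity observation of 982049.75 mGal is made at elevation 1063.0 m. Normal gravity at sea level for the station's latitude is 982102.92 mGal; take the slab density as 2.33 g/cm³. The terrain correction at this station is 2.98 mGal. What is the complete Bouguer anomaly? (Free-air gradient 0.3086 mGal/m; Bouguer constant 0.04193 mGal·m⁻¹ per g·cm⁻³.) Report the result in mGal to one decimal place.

Free-air correction = 0.3086 × 1063.0 = 328.04 mGal
Free-air anomaly = 982049.75 − 982102.92 + (328.04) = 274.87 mGal
Bouguer slab correction = 0.04193 × 2.33 × 1063.0 = 103.85 mGal
Simple Bouguer anomaly = 274.87 − (103.85) = 171.02 mGal
Complete Bouguer anomaly = 171.02 + 2.98 = 174.00 mGal

174.0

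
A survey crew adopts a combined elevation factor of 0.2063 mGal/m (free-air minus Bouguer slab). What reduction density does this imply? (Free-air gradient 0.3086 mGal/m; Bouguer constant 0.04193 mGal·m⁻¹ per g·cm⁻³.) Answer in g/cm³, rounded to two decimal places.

0.2063 = 0.3086 − 0.04193 × ρ
ρ = (0.3086 − 0.2063) / 0.04193 = 2.44 g/cm³

2.44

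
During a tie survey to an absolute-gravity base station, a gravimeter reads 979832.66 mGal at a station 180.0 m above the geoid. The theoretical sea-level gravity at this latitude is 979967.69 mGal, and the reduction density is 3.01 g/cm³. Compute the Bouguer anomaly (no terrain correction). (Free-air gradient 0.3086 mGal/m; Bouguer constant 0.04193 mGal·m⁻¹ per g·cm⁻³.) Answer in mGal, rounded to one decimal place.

-102.2

Free-air correction = 0.3086 × 180.0 = 55.55 mGal
Free-air anomaly = 979832.66 − 979967.69 + (55.55) = -79.48 mGal
Bouguer slab correction = 0.04193 × 3.01 × 180.0 = 22.72 mGal
Simple Bouguer anomaly = -79.48 − (22.72) = -102.20 mGal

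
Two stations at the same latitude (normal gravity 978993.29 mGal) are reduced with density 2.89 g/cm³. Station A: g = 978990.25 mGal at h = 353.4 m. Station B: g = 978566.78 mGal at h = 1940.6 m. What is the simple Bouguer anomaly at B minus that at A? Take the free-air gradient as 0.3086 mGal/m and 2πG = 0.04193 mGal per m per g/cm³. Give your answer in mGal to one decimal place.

-126.0

Δg_SB(A) = 978990.25 − 978993.29 + 0.3086×353.4 − 0.04193×2.89×353.4 = 63.20 mGal
Δg_SB(B) = 978566.78 − 978993.29 + 0.3086×1940.6 − 0.04193×2.89×1940.6 = -62.80 mGal
Difference = -62.80 − (63.20) = -126.00 mGal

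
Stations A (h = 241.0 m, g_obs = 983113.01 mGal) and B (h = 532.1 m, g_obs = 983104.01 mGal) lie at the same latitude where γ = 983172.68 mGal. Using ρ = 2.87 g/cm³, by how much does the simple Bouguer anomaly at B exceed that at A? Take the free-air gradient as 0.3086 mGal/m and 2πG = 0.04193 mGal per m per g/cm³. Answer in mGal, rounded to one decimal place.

45.8

Δg_SB(A) = 983113.01 − 983172.68 + 0.3086×241.0 − 0.04193×2.87×241.0 = -14.30 mGal
Δg_SB(B) = 983104.01 − 983172.68 + 0.3086×532.1 − 0.04193×2.87×532.1 = 31.50 mGal
Difference = 31.50 − (-14.30) = 45.80 mGal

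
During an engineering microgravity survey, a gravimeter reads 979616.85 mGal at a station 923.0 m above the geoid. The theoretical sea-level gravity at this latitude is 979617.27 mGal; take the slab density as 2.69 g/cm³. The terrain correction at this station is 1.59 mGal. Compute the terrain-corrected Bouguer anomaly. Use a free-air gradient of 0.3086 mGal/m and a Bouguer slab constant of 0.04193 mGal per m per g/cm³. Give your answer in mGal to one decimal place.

Free-air correction = 0.3086 × 923.0 = 284.84 mGal
Free-air anomaly = 979616.85 − 979617.27 + (284.84) = 284.42 mGal
Bouguer slab correction = 0.04193 × 2.69 × 923.0 = 104.11 mGal
Simple Bouguer anomaly = 284.42 − (104.11) = 180.31 mGal
Complete Bouguer anomaly = 180.31 + 1.59 = 181.90 mGal

181.9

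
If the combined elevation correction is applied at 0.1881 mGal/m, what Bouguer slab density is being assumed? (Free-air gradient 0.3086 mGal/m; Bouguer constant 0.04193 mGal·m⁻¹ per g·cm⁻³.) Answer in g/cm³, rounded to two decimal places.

0.1881 = 0.3086 − 0.04193 × ρ
ρ = (0.3086 − 0.1881) / 0.04193 = 2.87 g/cm³

2.87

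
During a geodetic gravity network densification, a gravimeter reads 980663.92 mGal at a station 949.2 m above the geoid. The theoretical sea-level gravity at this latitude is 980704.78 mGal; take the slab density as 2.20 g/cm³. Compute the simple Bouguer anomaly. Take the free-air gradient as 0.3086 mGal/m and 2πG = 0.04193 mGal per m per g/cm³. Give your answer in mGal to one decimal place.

164.5

Free-air correction = 0.3086 × 949.2 = 292.92 mGal
Free-air anomaly = 980663.92 − 980704.78 + (292.92) = 252.06 mGal
Bouguer slab correction = 0.04193 × 2.20 × 949.2 = 87.56 mGal
Simple Bouguer anomaly = 252.06 − (87.56) = 164.50 mGal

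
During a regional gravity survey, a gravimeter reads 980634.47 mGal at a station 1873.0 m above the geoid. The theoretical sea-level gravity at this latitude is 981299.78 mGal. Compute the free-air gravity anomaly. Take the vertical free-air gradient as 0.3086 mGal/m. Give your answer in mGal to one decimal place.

Free-air correction = 0.3086 × 1873.0 = 578.01 mGal
Free-air anomaly = 980634.47 − 981299.78 + (578.01) = -87.30 mGal

-87.3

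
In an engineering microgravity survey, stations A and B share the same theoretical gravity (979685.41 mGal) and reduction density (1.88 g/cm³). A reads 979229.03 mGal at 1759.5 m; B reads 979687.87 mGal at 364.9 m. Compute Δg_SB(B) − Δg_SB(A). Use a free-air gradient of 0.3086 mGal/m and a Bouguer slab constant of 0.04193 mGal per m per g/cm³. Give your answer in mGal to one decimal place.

Δg_SB(A) = 979229.03 − 979685.41 + 0.3086×1759.5 − 0.04193×1.88×1759.5 = -52.10 mGal
Δg_SB(B) = 979687.87 − 979685.41 + 0.3086×364.9 − 0.04193×1.88×364.9 = 86.30 mGal
Difference = 86.30 − (-52.10) = 138.40 mGal

138.4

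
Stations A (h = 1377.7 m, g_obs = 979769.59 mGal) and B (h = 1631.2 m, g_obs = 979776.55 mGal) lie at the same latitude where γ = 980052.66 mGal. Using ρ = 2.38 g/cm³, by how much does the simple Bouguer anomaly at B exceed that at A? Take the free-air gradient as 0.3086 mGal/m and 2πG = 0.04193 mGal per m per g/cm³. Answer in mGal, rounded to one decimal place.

Δg_SB(A) = 979769.59 − 980052.66 + 0.3086×1377.7 − 0.04193×2.38×1377.7 = 4.60 mGal
Δg_SB(B) = 979776.55 − 980052.66 + 0.3086×1631.2 − 0.04193×2.38×1631.2 = 64.50 mGal
Difference = 64.50 − (4.60) = 59.90 mGal

59.9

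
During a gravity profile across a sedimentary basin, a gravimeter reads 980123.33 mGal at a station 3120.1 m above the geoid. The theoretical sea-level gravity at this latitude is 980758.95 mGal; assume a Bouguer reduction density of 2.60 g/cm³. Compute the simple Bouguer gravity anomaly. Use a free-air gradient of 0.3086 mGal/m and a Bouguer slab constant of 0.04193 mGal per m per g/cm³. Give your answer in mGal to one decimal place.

-12.9

Free-air correction = 0.3086 × 3120.1 = 962.86 mGal
Free-air anomaly = 980123.33 − 980758.95 + (962.86) = 327.24 mGal
Bouguer slab correction = 0.04193 × 2.60 × 3120.1 = 340.15 mGal
Simple Bouguer anomaly = 327.24 − (340.15) = -12.91 mGal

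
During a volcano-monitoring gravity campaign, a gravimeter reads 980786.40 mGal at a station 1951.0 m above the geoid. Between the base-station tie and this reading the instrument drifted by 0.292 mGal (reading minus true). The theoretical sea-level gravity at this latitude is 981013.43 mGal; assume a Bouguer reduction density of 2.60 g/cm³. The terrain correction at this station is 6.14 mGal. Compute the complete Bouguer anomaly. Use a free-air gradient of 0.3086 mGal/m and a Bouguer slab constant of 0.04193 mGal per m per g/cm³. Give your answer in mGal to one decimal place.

168.2

Drift-corrected reading = 980786.40 − (0.292) = 980786.108 mGal
Free-air correction = 0.3086 × 1951.0 = 602.08 mGal
Free-air anomaly = 980786.108 − 981013.43 + (602.08) = 374.758 mGal
Bouguer slab correction = 0.04193 × 2.60 × 1951.0 = 212.69 mGal
Simple Bouguer anomaly = 374.758 − (212.69) = 162.068 mGal
Complete Bouguer anomaly = 162.068 + 6.14 = 168.208 mGal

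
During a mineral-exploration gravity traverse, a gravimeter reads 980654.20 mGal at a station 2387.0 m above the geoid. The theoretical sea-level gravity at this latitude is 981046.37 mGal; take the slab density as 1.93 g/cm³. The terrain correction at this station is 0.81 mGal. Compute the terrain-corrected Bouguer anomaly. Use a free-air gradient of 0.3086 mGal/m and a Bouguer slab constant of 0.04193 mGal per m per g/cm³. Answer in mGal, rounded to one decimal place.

Free-air correction = 0.3086 × 2387.0 = 736.63 mGal
Free-air anomaly = 980654.20 − 981046.37 + (736.63) = 344.46 mGal
Bouguer slab correction = 0.04193 × 1.93 × 2387.0 = 193.17 mGal
Simple Bouguer anomaly = 344.46 − (193.17) = 151.29 mGal
Complete Bouguer anomaly = 151.29 + 0.81 = 152.10 mGal

152.1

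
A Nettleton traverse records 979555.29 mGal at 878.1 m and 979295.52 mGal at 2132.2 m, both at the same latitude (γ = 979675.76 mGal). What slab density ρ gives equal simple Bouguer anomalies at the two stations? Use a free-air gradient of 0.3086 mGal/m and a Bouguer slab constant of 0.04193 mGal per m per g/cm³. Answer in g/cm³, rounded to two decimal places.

2.42

Δg_obs = 979295.52 − 979555.29 = -259.77 mGal over Δh = 2132.2 − 878.1 = 1254.1 m
Equal Bouguer anomalies ⇒ Δg_obs + (0.3086 − 0.04193ρ)·Δh = 0
0.3086 − 0.04193ρ = −Δg_obs/Δh = 0.20714
ρ = (0.3086 − 0.20714) / 0.04193 = 2.42 g/cm³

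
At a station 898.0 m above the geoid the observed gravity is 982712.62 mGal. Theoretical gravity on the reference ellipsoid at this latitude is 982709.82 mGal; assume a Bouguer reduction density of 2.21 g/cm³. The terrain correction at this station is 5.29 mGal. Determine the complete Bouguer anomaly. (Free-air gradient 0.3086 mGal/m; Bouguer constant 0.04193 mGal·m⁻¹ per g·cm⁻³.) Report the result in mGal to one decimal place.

Free-air correction = 0.3086 × 898.0 = 277.12 mGal
Free-air anomaly = 982712.62 − 982709.82 + (277.12) = 279.92 mGal
Bouguer slab correction = 0.04193 × 2.21 × 898.0 = 83.21 mGal
Simple Bouguer anomaly = 279.92 − (83.21) = 196.71 mGal
Complete Bouguer anomaly = 196.71 + 5.29 = 202.00 mGal

202.0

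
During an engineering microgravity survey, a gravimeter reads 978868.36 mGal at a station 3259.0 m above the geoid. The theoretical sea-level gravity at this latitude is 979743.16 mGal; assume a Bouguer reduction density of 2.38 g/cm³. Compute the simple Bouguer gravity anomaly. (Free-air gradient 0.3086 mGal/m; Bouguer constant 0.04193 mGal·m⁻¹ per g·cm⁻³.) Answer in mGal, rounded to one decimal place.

-194.3

Free-air correction = 0.3086 × 3259.0 = 1005.73 mGal
Free-air anomaly = 978868.36 − 979743.16 + (1005.73) = 130.93 mGal
Bouguer slab correction = 0.04193 × 2.38 × 3259.0 = 325.23 mGal
Simple Bouguer anomaly = 130.93 − (325.23) = -194.30 mGal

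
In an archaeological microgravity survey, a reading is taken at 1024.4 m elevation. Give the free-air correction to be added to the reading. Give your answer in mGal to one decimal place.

Free-air correction = 0.3086 × 1024.4 = 316.1 mGal

316.1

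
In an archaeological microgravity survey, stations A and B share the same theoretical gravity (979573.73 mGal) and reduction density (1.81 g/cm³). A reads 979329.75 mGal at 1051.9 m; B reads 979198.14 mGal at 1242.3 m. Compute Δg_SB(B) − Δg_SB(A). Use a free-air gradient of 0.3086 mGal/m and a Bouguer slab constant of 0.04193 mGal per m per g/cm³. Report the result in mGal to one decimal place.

-87.3

Δg_SB(A) = 979329.75 − 979573.73 + 0.3086×1051.9 − 0.04193×1.81×1051.9 = 0.80 mGal
Δg_SB(B) = 979198.14 − 979573.73 + 0.3086×1242.3 − 0.04193×1.81×1242.3 = -86.50 mGal
Difference = -86.50 − (0.80) = -87.30 mGal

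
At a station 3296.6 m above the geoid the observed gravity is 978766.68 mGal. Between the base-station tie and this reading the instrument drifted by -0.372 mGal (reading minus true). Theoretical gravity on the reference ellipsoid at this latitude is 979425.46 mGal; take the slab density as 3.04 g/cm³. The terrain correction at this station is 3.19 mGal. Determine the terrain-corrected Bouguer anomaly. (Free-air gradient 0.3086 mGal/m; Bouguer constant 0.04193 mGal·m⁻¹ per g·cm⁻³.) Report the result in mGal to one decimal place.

Drift-corrected reading = 978766.68 − (-0.372) = 978767.052 mGal
Free-air correction = 0.3086 × 3296.6 = 1017.33 mGal
Free-air anomaly = 978767.052 − 979425.46 + (1017.33) = 358.922 mGal
Bouguer slab correction = 0.04193 × 3.04 × 3296.6 = 420.21 mGal
Simple Bouguer anomaly = 358.922 − (420.21) = -61.288 mGal
Complete Bouguer anomaly = -61.288 + 3.19 = -58.098 mGal

-58.1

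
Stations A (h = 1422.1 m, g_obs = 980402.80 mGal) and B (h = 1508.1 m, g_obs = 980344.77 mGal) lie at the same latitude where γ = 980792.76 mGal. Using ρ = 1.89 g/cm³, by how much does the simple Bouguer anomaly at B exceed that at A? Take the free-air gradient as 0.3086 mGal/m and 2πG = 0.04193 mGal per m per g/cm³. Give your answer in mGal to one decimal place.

Δg_SB(A) = 980402.80 − 980792.76 + 0.3086×1422.1 − 0.04193×1.89×1422.1 = -63.80 mGal
Δg_SB(B) = 980344.77 − 980792.76 + 0.3086×1508.1 − 0.04193×1.89×1508.1 = -102.10 mGal
Difference = -102.10 − (-63.80) = -38.30 mGal

-38.3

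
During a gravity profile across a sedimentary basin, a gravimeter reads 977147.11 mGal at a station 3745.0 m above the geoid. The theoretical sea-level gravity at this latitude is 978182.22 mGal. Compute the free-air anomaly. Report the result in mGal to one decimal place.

Free-air correction = 0.3086 × 3745.0 = 1155.71 mGal
Free-air anomaly = 977147.11 − 978182.22 + (1155.71) = 120.60 mGal

120.6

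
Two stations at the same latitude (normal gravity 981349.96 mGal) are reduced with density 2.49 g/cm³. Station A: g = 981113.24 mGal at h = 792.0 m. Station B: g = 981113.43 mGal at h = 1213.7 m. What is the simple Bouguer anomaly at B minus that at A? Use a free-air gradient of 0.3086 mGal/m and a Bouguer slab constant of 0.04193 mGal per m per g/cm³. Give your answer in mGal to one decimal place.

86.3

Δg_SB(A) = 981113.24 − 981349.96 + 0.3086×792.0 − 0.04193×2.49×792.0 = -75.00 mGal
Δg_SB(B) = 981113.43 − 981349.96 + 0.3086×1213.7 − 0.04193×2.49×1213.7 = 11.30 mGal
Difference = 11.30 − (-75.00) = 86.30 mGal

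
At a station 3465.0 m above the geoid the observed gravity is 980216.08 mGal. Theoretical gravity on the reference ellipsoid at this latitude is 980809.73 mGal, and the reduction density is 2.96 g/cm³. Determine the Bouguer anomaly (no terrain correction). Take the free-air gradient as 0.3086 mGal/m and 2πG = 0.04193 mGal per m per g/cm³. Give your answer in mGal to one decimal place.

Free-air correction = 0.3086 × 3465.0 = 1069.30 mGal
Free-air anomaly = 980216.08 − 980809.73 + (1069.30) = 475.65 mGal
Bouguer slab correction = 0.04193 × 2.96 × 3465.0 = 430.05 mGal
Simple Bouguer anomaly = 475.65 − (430.05) = 45.60 mGal

45.6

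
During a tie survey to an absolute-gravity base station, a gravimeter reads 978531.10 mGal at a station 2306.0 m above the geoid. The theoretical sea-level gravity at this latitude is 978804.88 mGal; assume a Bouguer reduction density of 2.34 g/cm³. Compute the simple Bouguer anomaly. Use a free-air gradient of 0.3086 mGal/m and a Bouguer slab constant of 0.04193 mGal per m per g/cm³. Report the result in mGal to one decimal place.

211.6

Free-air correction = 0.3086 × 2306.0 = 711.63 mGal
Free-air anomaly = 978531.10 − 978804.88 + (711.63) = 437.85 mGal
Bouguer slab correction = 0.04193 × 2.34 × 2306.0 = 226.26 mGal
Simple Bouguer anomaly = 437.85 − (226.26) = 211.59 mGal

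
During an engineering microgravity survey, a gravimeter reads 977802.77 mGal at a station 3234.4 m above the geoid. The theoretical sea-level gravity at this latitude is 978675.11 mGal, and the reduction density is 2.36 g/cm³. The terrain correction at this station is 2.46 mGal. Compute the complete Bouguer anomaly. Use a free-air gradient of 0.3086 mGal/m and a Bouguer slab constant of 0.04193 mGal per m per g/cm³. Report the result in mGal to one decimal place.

Free-air correction = 0.3086 × 3234.4 = 998.14 mGal
Free-air anomaly = 977802.77 − 978675.11 + (998.14) = 125.80 mGal
Bouguer slab correction = 0.04193 × 2.36 × 3234.4 = 320.06 mGal
Simple Bouguer anomaly = 125.80 − (320.06) = -194.26 mGal
Complete Bouguer anomaly = -194.26 + 2.46 = -191.80 mGal

-191.8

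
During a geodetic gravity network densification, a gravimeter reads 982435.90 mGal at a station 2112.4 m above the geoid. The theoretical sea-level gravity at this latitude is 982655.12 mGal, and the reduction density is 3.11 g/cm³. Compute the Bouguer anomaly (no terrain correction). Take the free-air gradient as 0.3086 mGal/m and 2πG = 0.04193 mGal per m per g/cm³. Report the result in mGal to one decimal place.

Free-air correction = 0.3086 × 2112.4 = 651.89 mGal
Free-air anomaly = 982435.90 − 982655.12 + (651.89) = 432.67 mGal
Bouguer slab correction = 0.04193 × 3.11 × 2112.4 = 275.46 mGal
Simple Bouguer anomaly = 432.67 − (275.46) = 157.21 mGal

157.2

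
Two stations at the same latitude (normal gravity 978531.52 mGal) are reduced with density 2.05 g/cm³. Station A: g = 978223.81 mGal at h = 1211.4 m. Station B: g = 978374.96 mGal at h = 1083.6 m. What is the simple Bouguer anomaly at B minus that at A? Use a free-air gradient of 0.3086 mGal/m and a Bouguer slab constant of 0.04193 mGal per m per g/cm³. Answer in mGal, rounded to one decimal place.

Δg_SB(A) = 978223.81 − 978531.52 + 0.3086×1211.4 − 0.04193×2.05×1211.4 = -38.00 mGal
Δg_SB(B) = 978374.96 − 978531.52 + 0.3086×1083.6 − 0.04193×2.05×1083.6 = 84.70 mGal
Difference = 84.70 − (-38.00) = 122.70 mGal

122.7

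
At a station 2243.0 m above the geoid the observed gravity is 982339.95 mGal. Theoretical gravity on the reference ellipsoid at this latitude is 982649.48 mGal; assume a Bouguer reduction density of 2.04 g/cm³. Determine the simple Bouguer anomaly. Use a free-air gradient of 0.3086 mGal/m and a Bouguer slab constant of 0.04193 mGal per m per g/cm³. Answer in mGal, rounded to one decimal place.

Free-air correction = 0.3086 × 2243.0 = 692.19 mGal
Free-air anomaly = 982339.95 − 982649.48 + (692.19) = 382.66 mGal
Bouguer slab correction = 0.04193 × 2.04 × 2243.0 = 191.86 mGal
Simple Bouguer anomaly = 382.66 − (191.86) = 190.80 mGal

190.8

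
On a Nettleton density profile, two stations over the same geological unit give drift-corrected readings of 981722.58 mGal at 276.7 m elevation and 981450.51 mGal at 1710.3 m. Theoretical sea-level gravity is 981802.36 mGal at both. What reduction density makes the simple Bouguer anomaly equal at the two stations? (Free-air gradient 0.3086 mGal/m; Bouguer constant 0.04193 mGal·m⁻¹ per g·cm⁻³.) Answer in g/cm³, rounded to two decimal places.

2.83

Δg_obs = 981450.51 − 981722.58 = -272.07 mGal over Δh = 1710.3 − 276.7 = 1433.6 m
Equal Bouguer anomalies ⇒ Δg_obs + (0.3086 − 0.04193ρ)·Δh = 0
0.3086 − 0.04193ρ = −Δg_obs/Δh = 0.18978
ρ = (0.3086 − 0.18978) / 0.04193 = 2.83 g/cm³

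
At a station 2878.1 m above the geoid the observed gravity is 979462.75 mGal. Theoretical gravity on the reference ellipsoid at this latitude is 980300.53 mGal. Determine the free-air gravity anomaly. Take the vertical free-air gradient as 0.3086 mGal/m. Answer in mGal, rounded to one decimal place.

Free-air correction = 0.3086 × 2878.1 = 888.18 mGal
Free-air anomaly = 979462.75 − 980300.53 + (888.18) = 50.40 mGal

50.4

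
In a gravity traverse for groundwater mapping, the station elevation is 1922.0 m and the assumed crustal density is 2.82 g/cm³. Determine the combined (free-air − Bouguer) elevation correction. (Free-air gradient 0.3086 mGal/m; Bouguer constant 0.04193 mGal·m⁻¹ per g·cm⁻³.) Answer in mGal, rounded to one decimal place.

Combined gradient = 0.3086 − 0.04193 × 2.82 = 0.1903574 mGal/m
Combined elevation correction = 0.1903574 × 1922.0 = 365.9 mGal

365.9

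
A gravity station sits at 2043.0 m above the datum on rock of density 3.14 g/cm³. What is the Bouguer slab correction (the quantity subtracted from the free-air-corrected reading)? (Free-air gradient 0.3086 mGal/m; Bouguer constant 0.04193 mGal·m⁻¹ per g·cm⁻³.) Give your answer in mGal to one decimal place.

269.0

Bouguer slab correction = 0.04193 × 3.14 × 2043.0 = 269.0 mGal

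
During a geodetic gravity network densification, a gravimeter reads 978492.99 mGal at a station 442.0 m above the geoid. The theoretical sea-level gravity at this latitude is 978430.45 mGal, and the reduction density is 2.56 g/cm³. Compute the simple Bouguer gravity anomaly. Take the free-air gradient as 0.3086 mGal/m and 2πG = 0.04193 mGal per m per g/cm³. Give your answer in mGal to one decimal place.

Free-air correction = 0.3086 × 442.0 = 136.40 mGal
Free-air anomaly = 978492.99 − 978430.45 + (136.40) = 198.94 mGal
Bouguer slab correction = 0.04193 × 2.56 × 442.0 = 47.44 mGal
Simple Bouguer anomaly = 198.94 − (47.44) = 151.50 mGal

151.5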